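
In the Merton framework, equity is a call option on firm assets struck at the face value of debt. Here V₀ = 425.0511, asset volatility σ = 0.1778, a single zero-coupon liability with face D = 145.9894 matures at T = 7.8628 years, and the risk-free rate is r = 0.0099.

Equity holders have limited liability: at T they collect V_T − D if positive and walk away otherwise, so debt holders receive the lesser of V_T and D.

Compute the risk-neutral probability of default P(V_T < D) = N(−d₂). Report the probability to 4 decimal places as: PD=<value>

Work the structural quantities from V₀ = 425.0511 against face 145.9894:
d₁ = [ln(V₀/D) + (r + σ²/2)T] / (σ√T)
   = [ln(425.0511/145.9894) + (0.0099 + 0.5·0.1778²)·7.8628] / (0.1778·√7.8628)
   = [1.068675 + 0.202124] / 0.498563 = 2.548923
d₂ = d₁ − σ√T = 2.548923 − 0.498563 = 2.050360
risk-neutral PD = N(−d₂) = N(-2.050360) = 0.020165

PD=0.0202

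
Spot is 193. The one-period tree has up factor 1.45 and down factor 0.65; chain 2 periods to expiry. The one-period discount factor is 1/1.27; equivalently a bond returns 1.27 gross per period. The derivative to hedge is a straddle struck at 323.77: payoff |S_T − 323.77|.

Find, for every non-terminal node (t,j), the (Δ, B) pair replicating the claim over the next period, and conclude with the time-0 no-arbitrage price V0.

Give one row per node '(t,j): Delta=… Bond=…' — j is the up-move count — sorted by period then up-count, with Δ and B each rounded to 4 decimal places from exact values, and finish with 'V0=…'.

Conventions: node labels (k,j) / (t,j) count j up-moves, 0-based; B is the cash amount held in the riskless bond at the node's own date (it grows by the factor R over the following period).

Since d<R<u, set p* = (R−d)/(u−d) = 0.7750; price each node as the discounted p*-expectation of its children.
Terminal payoffs: V(2,0)=242.2275, V(2,1)=141.8675, V(2,2)=82.0125
Node (1,0) S=125.4500: V=(p*·141.8675+(1−p*)·242.2275)/1.27=129.4870; Δ=(141.8675−242.2275)/(181.9025−81.5425)=-1.0000; B=V−Δ·S=254.9370
Node (1,1) S=279.8500: V=(p*·82.0125+(1−p*)·141.8675)/1.27=75.1810; Δ=(82.0125−141.8675)/(405.7825−181.9025)=-0.2674; B=V−Δ·S=149.9998
Node (0,0) S=193.0000: V=(p*·75.1810+(1−p*)·129.4870)/1.27=68.8188; Δ=(75.1810−129.4870)/(279.8500−125.4500)=-0.3517; B=V−Δ·S=136.7013
As a check, the time-0 holding Δ(0,0)·S0 + B(0,0) comes to 68.8188 — exactly V0.

(0,0): Delta=-0.3517 Bond=136.7013
(1,0): Delta=-1.0000 Bond=254.9370
(1,1): Delta=-0.2674 Bond=149.9998
V0=68.8188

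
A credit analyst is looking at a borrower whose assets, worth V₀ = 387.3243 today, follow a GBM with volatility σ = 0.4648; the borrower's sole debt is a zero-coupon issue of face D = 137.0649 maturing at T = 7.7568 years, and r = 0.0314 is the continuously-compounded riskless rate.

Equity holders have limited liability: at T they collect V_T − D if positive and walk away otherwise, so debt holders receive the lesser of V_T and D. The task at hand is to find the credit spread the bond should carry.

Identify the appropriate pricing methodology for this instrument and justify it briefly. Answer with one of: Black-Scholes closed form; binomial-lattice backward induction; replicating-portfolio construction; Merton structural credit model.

Key observation: with the firm-asset dynamics (V₀ = 387.3243) and a single zero-coupon liability of face 137.0649 given, debt value, spread, and default probability all derive from the option view of the balance sheet.

framework: Merton structural credit model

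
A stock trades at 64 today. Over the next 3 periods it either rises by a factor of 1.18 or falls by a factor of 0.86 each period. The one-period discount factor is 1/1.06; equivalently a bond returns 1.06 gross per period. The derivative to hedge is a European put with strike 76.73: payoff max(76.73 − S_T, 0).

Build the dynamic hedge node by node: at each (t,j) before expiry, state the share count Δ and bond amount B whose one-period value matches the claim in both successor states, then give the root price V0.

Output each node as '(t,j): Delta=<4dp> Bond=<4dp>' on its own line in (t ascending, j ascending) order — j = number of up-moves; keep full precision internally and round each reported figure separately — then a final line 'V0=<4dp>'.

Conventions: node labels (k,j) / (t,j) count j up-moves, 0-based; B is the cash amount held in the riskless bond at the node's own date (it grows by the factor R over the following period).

(0,0): Delta=-0.5175 Bond=39.3700
(1,0): Delta=-1.0000 Bond=68.2894
(1,1): Delta=-0.3065 Bond=25.7979
(2,0): Delta=-1.0000 Bond=72.3868
(2,1): Delta=-1.0000 Bond=72.3868
(2,2): Delta=-0.0032 Bond=0.3211
V0=6.2505

Arbitrage-free pricing uses the up-move probability p* = (R−d)/(u−d) = 0.6250, discounting each step at R = 1.06.
Expiry values: V(3,0)=36.0224, V(3,1)=20.8754, V(3,2)=0.0923, V(3,3)=0.0000
(2,0): S=47.3344. Δ = (V_up−V_dn)/(S_up−S_dn) = (20.8754−36.0224)/(55.8546−40.7076) = -1.0000. V = [p*·20.8754 + (1−p*)·36.0224]/1.06 = 25.0524. B = V − Δ·S = 72.3868.
(2,1): S=64.9472. Δ = (V_up−V_dn)/(S_up−S_dn) = (0.0923−20.8754)/(76.6377−55.8546) = -1.0000. V = [p*·0.0923 + (1−p*)·20.8754]/1.06 = 7.4396. B = V − Δ·S = 72.3868.
(2,2): S=89.1136. Δ = (V_up−V_dn)/(S_up−S_dn) = (0.0000−0.0923)/(105.1540−76.6377) = -0.0032. V = [p*·0.0000 + (1−p*)·0.0923]/1.06 = 0.0327. B = V − Δ·S = 0.3211.
(1,0): S=55.0400. Δ = (V_up−V_dn)/(S_up−S_dn) = (7.4396−25.0524)/(64.9472−47.3344) = -1.0000. V = [p*·7.4396 + (1−p*)·25.0524]/1.06 = 13.2494. B = V − Δ·S = 68.2894.
(1,1): S=75.5200. Δ = (V_up−V_dn)/(S_up−S_dn) = (0.0327−7.4396)/(89.1136−64.9472) = -0.3065. V = [p*·0.0327 + (1−p*)·7.4396]/1.06 = 2.6512. B = V − Δ·S = 25.7979.
(0,0): S=64.0000. Δ = (V_up−V_dn)/(S_up−S_dn) = (2.6512−13.2494)/(75.5200−55.0400) = -0.5175. V = [p*·2.6512 + (1−p*)·13.2494]/1.06 = 6.2505. B = V − Δ·S = 39.3700.
As a check, the time-0 holding Δ(0,0)·S0 + B(0,0) comes to 6.2505 — exactly V0.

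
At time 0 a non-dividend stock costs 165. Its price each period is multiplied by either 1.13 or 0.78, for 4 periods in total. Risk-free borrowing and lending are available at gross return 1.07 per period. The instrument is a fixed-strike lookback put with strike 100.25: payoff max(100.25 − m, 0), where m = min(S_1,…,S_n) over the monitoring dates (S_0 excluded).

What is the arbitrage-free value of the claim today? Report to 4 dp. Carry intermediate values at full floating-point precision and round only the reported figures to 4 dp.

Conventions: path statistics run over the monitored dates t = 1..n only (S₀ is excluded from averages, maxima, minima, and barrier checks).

price = 0.2082

With p* = (R−d)/(u−d) = 0.8286, sum probability × payoff across the paths and divide by R^4.
Enumerate all 2^4 = 16 price paths (U = up ×1.13, D = down ×0.78); each path with k up-moves has probability p*^k·(1−p*)^(4−k).
DDDD: m=61.0748, payoff=39.1752, prob=0.000864
UDDD: m=88.4802, payoff=11.7698, prob=0.004174
DUDD: m=88.4802, payoff=11.7698, prob=0.004174
UUDD: m=128.1829, payoff=0.0000, prob=0.020176
DDUD: m=88.4802, payoff=11.7698, prob=0.004174
UDUD: m=128.1829, payoff=0.0000, prob=0.020176
DUUD: m=128.1829, payoff=0.0000, prob=0.020176
UUUD: m=185.7008, payoff=0.0000, prob=0.097515
DDDU: m=78.3011, payoff=21.9489, prob=0.004174
UDDU: m=113.4362, payoff=0.0000, prob=0.020176
DUDU: m=113.4362, payoff=0.0000, prob=0.020176
UUDU: m=164.3370, payoff=0.0000, prob=0.097515
DDUU: m=100.3860, payoff=0.0000, prob=0.020176
UDUU: m=145.4310, payoff=0.0000, prob=0.097515
DUUU: m=128.7000, payoff=0.0000, prob=0.097515
UUUU: m=186.4500, payoff=0.0000, prob=0.471324
Price = Σ prob·payoff / R^4 = 0.272844 / 1.310796 = 0.2082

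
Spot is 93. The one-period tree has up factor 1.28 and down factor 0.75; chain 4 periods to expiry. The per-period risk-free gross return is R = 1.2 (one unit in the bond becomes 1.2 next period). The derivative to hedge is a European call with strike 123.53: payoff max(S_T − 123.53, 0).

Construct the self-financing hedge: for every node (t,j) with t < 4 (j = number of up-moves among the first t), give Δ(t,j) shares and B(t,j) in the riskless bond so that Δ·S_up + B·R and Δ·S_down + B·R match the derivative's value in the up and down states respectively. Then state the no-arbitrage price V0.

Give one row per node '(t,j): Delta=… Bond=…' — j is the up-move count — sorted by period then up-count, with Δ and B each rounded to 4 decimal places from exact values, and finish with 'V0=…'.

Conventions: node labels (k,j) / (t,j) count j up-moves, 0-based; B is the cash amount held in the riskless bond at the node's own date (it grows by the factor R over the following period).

(0,0): Delta=0.8300 Bond=-41.5308
(1,0): Delta=0.3080 Bond=-13.4285
(1,1): Delta=0.8844 Bond=-56.3095
(2,0): Delta=0.0000 Bond=0.0000
(2,1): Delta=0.3401 Bond=-18.9789
(2,2): Delta=0.9411 Bond=-76.2101
(3,0): Delta=0.0000 Bond=0.0000
(3,1): Delta=0.0000 Bond=0.0000
(3,2): Delta=0.3756 Bond=-26.8235
(3,3): Delta=1.0000 Bond=-102.9417
V0=35.6612

No-arbitrage ⇒ martingale measure with p* = (R−d)/(u−d) = 0.8491.
Expiry values: V(4,0)=0.0000, V(4,1)=0.0000, V(4,2)=0.0000, V(4,3)=22.7464, V(4,4)=126.1150
(3,0): S=39.2344. Δ = (V_up−V_dn)/(S_up−S_dn) = (0.0000−0.0000)/(50.2200−29.4258) = 0.0000. V = [p*·0.0000 + (1−p*)·0.0000]/1.2 = 0.0000. B = V − Δ·S = 0.0000.
(3,1): S=66.9600. Δ = (V_up−V_dn)/(S_up−S_dn) = (0.0000−0.0000)/(85.7088−50.2200) = 0.0000. V = [p*·0.0000 + (1−p*)·0.0000]/1.2 = 0.0000. B = V − Δ·S = 0.0000.
(3,2): S=114.2784. Δ = (V_up−V_dn)/(S_up−S_dn) = (22.7464−0.0000)/(146.2764−85.7088) = 0.3756. V = [p*·22.7464 + (1−p*)·0.0000]/1.2 = 16.0941. B = V − Δ·S = -26.8235.
(3,3): S=195.0351. Δ = (V_up−V_dn)/(S_up−S_dn) = (126.1150−22.7464)/(249.6450−146.2764) = 1.0000. V = [p*·126.1150 + (1−p*)·22.7464]/1.2 = 92.0935. B = V − Δ·S = -102.9417.
(2,0): S=52.3125. Δ = (V_up−V_dn)/(S_up−S_dn) = (0.0000−0.0000)/(66.9600−39.2344) = 0.0000. V = [p*·0.0000 + (1−p*)·0.0000]/1.2 = 0.0000. B = V − Δ·S = 0.0000.
(2,1): S=89.2800. Δ = (V_up−V_dn)/(S_up−S_dn) = (16.0941−0.0000)/(114.2784−66.9600) = 0.3401. V = [p*·16.0941 + (1−p*)·0.0000]/1.2 = 11.3873. B = V − Δ·S = -18.9789.
(2,2): S=152.3712. Δ = (V_up−V_dn)/(S_up−S_dn) = (92.0935−16.0941)/(195.0351−114.2784) = 0.9411. V = [p*·92.0935 + (1−p*)·16.0941]/1.2 = 67.1849. B = V − Δ·S = -76.2101.
(1,0): S=69.7500. Δ = (V_up−V_dn)/(S_up−S_dn) = (11.3873−0.0000)/(89.2800−52.3125) = 0.3080. V = [p*·11.3873 + (1−p*)·0.0000]/1.2 = 8.0571. B = V − Δ·S = -13.4285.
(1,1): S=119.0400. Δ = (V_up−V_dn)/(S_up−S_dn) = (67.1849−11.3873)/(152.3712−89.2800) = 0.8844. V = [p*·67.1849 + (1−p*)·11.3873]/1.2 = 48.9689. B = V − Δ·S = -56.3095.
(0,0): S=93.0000. Δ = (V_up−V_dn)/(S_up−S_dn) = (48.9689−8.0571)/(119.0400−69.7500) = 0.8300. V = [p*·48.9689 + (1−p*)·8.0571]/1.2 = 35.6612. B = V − Δ·S = -41.5308.
Sanity check at the root: Δ(0,0)·S0 + B(0,0) reproduces V0 = 35.6612.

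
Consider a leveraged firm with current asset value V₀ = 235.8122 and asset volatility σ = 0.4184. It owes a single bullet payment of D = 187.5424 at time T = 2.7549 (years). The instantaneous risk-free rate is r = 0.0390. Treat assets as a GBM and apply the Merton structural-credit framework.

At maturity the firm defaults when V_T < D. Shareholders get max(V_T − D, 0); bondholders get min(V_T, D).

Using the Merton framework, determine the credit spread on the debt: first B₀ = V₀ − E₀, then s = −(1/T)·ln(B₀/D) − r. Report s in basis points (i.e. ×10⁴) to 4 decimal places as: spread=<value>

Equity is a call on the firm's assets struck at D = 187.5424:
d₁ = [ln(V₀/D) + (r + σ²/2)T] / (σ√T)
   = [ln(235.8122/187.5424) + (0.0390 + 0.5·0.4184²)·2.7549] / (0.4184·√2.7549)
   = [0.229031 + 0.348576] / 0.694456 = 0.831739
d₂ = d₁ − σ√T = 0.831739 − 0.694456 = 0.137284
N(d₁) = 0.797222,  N(d₂) = 0.554597,  e^(−rT) = 0.898129
E₀ = V₀·N(d₁) − D·e^(−rT)·N(d₂)
   = 235.8122·0.797222 − 187.5424·0.898129·0.554597 = 94.579872
B₀ = V₀ − E₀ = 235.8122 − 94.579872 = 141.232328
spread = −(1/T)·ln(B₀/D) − r = −(1/2.7549)·ln(141.232328/187.5424) − 0.0390 = 0.06394337
in basis points: 0.06394337 × 10⁴ = 639.4337 bp

spread=639.4337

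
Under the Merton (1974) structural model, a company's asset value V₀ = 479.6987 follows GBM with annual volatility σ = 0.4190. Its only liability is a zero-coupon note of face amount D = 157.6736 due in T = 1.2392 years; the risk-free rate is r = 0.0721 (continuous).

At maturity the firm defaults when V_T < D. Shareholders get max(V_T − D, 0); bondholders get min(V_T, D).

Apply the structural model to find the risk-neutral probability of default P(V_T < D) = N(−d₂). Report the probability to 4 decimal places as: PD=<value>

PD=0.0095

Apply the equity-as-call identities (strike 157.6736, horizon 1.2392 years):
d₁ = [ln(V₀/D) + (r + σ²/2)T] / (σ√T)
   = [ln(479.6987/157.6736) + (0.0721 + 0.5·0.4190²)·1.2392] / (0.4190·√1.2392)
   = [1.112631 + 0.198124] / 0.466428 = 2.810197
d₂ = d₁ − σ√T = 2.810197 − 0.466428 = 2.343769
risk-neutral PD = N(−d₂) = N(-2.343769) = 0.009545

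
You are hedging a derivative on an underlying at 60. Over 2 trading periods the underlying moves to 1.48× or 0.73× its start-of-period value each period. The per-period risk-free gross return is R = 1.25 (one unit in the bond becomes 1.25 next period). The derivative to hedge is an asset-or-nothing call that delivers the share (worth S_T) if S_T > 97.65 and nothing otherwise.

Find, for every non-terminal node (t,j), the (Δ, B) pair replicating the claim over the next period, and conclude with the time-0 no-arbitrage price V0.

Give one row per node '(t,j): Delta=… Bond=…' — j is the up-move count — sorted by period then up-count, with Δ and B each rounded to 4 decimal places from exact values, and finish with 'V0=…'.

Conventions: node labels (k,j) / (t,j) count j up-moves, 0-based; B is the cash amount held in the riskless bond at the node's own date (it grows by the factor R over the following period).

Risk-neutral probability p* = (R−d)/(u−d) = (1.25−0.73)/(1.48−0.73) = 0.6933.
Expiry values: V(2,0)=0.0000, V(2,1)=0.0000, V(2,2)=131.4240
  t=1,j=0: stock 43.8000 → up 64.8240 (V=0.0000), down 31.9740 (V=0.0000). Price 0.0000; hedge Δ=0.0000, bond B=0.0000.
  t=1,j=1: stock 88.8000 → up 131.4240 (V=131.4240), down 64.8240 (V=0.0000). Price 72.8965; hedge Δ=1.9733, bond B=-102.3355.
  t=0,j=0: stock 60.0000 → up 88.8000 (V=72.8965), down 43.8000 (V=0.0000). Price 40.4333; hedge Δ=1.6199, bond B=-56.7621.
Sanity check at the root: Δ(0,0)·S0 + B(0,0) reproduces V0 = 40.4333.

(0,0): Delta=1.6199 Bond=-56.7621
(1,0): Delta=0.0000 Bond=0.0000
(1,1): Delta=1.9733 Bond=-102.3355
V0=40.4333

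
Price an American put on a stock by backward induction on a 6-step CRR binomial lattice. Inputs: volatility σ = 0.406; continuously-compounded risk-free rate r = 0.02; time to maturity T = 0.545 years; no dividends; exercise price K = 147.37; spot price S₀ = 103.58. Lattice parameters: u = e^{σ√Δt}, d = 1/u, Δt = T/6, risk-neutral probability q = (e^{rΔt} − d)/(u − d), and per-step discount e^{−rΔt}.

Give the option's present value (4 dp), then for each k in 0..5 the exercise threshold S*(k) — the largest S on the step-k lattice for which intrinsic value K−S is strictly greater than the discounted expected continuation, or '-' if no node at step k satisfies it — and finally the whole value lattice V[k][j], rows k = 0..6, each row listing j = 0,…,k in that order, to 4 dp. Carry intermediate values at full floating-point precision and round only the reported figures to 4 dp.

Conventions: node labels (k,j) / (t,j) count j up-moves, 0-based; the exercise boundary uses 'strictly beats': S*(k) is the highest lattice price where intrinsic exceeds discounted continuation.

price = 45.2727
boundary = - - 81.0948 91.6504 103.5800 117.0624
tree:
45.2727
55.7497 33.9515
66.2752 44.4152 22.6017
75.6151 55.7196 32.1830 12.1765
83.8793 66.2752 43.7900 19.5723 4.1094
91.1917 75.6151 55.7196 30.3076 7.8696 0.0000
97.6619 83.8793 66.2752 43.7900 15.0703 0.0000 0.0000

Δt=0.09083, u=1.13016, d=0.88483, q=0.47686, disc=e^(-rΔt)=0.99818
k=6 terminal: V=max(K-S,0) → 97.6619 83.8793 66.2752 43.7900 15.0703 0.0000 0.0000
k=5: j=0 S=56.1783 intr=91.1917 cont=90.9242 V=91.1917[EX]; j=1 S=71.7549 intr=75.6151 cont=75.3476 V=75.6151[EX]; j=2 S=91.6504 intr=55.7196 cont=55.4521 V=55.7196[EX]; j=3 S=117.0624 intr=30.3076 cont=30.0402 V=30.3076[EX]; j=4 S=149.5203 intr=0.0000 cont=7.8696 V=7.8696[hold]; j=5 S=190.9778 intr=0.0000 cont=0.0000 V=0.0000[hold]  S*(5)=117.0624
k=4: j=0 S=63.4907 intr=83.8793 cont=83.6118 V=83.8793[EX]; j=1 S=81.0948 intr=66.2752 cont=66.0077 V=66.2752[EX]; j=2 S=103.5800 intr=43.7900 cont=43.5225 V=43.7900[EX]; j=3 S=132.2997 intr=15.0703 cont=19.5723 V=19.5723[hold]; j=4 S=168.9824 intr=0.0000 cont=4.1094 V=4.1094[hold]  S*(4)=103.5800
k=3: j=0 S=71.7549 intr=75.6151 cont=75.3476 V=75.6151[EX]; j=1 S=91.6504 intr=55.7196 cont=55.4521 V=55.7196[EX]; j=2 S=117.0624 intr=30.3076 cont=32.1830 V=32.1830[hold]; j=3 S=149.5203 intr=0.0000 cont=12.1765 V=12.1765[hold]  S*(3)=91.6504
k=2: j=0 S=81.0948 intr=66.2752 cont=66.0077 V=66.2752[EX]; j=1 S=103.5800 intr=43.7900 cont=44.4152 V=44.4152[hold]; j=2 S=132.2997 intr=15.0703 cont=22.6017 V=22.6017[hold]  S*(2)=81.0948
k=1: j=0 S=91.6504 intr=55.7196 cont=55.7497 V=55.7497[hold]; j=1 S=117.0624 intr=30.3076 cont=33.9515 V=33.9515[hold]  S*(1)=-
k=0: j=0 S=103.5800 intr=43.7900 cont=45.2727 V=45.2727[hold]  S*(0)=-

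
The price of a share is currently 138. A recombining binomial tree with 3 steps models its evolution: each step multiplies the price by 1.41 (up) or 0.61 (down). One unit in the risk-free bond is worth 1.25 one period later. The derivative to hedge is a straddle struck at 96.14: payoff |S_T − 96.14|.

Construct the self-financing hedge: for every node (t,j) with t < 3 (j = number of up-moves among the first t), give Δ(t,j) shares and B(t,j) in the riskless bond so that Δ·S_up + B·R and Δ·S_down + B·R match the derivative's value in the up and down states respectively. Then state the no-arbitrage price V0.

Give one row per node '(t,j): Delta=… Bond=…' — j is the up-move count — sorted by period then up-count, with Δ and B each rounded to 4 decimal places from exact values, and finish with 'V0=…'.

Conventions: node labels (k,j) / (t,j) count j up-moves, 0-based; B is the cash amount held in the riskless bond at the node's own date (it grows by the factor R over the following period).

Under the risk-neutral measure, an up-move has probability p* = (R−d)/(u−d) = 0.8000 and values discount at R = 1.25.
Terminal payoffs: V(3,0)=64.8166, V(3,1)=23.7368, V(3,2)=71.2183, V(3,3)=290.7045
Node (2,0) S=51.3498: V=(p*·23.7368+(1−p*)·64.8166)/1.25=25.5622; Δ=(23.7368−64.8166)/(72.4032−31.3234)=-1.0000; B=V−Δ·S=76.9120
Node (2,1) S=118.6938: V=(p*·71.2183+(1−p*)·23.7368)/1.25=49.3776; Δ=(71.2183−23.7368)/(167.3583−72.4032)=0.5000; B=V−Δ·S=-9.9743
Node (2,2) S=274.3578: V=(p*·290.7045+(1−p*)·71.2183)/1.25=197.4458; Δ=(290.7045−71.2183)/(386.8445−167.3583)=1.0000; B=V−Δ·S=-76.9120
Node (1,0) S=84.1800: V=(p*·49.3776+(1−p*)·25.5622)/1.25=35.6916; Δ=(49.3776−25.5622)/(118.6938−51.3498)=0.3536; B=V−Δ·S=5.9224
Node (1,1) S=194.5800: V=(p*·197.4458+(1−p*)·49.3776)/1.25=134.2657; Δ=(197.4458−49.3776)/(274.3578−118.6938)=0.9512; B=V−Δ·S=-50.8196
Node (0,0) S=138.0000: V=(p*·134.2657+(1−p*)·35.6916)/1.25=91.6407; Δ=(134.2657−35.6916)/(194.5800−84.1800)=0.8929; B=V−Δ·S=-31.5769
Sanity check at the root: Δ(0,0)·S0 + B(0,0) reproduces V0 = 91.6407.

(0,0): Delta=0.8929 Bond=-31.5769
(1,0): Delta=0.3536 Bond=5.9224
(1,1): Delta=0.9512 Bond=-50.8196
(2,0): Delta=-1.0000 Bond=76.9120
(2,1): Delta=0.5000 Bond=-9.9743
(2,2): Delta=1.0000 Bond=-76.9120
V0=91.6407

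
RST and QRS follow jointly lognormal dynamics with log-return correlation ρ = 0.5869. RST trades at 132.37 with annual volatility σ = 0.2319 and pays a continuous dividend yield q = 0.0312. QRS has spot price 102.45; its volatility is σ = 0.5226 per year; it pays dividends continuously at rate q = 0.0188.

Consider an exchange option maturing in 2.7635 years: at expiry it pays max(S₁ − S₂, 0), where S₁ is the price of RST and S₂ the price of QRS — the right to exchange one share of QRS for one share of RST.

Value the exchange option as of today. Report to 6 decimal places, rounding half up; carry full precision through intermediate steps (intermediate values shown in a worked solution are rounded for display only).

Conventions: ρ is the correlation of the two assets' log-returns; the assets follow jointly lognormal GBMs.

σ_eff = √(σ₁² + σ₂² − 2ρσ₁σ₂) = √(0.2319² + 0.5226² − 2·0.5869·0.2319·0.5226) = 0.429691
d₁ = (ln(S₁/S₂) + (q₂ − q₁ + σ_eff²/2)T) / (σ_eff√T) = (ln(132.37/102.45) + (0.0188 − 0.0312 + 0.092317)·2.7635) / 0.714309 = 0.667887
d₂ = d₁ − σ_eff√T = 0.667887 − 0.714309 = -0.046422
N(d₁) = 0.747897,  N(d₂) = 0.481487
V = S₁·e^{−q₁T}·N(d₁) − S₂·e^{−q₂T}·N(d₂) = 90.820937 − 46.830966 = 43.989971
Key observation: no risk-free rate is needed — with the second asset as numeraire the exchange option is a call on the ratio S₁/S₂, and r cancels out of the value.

exchange price = 43.989971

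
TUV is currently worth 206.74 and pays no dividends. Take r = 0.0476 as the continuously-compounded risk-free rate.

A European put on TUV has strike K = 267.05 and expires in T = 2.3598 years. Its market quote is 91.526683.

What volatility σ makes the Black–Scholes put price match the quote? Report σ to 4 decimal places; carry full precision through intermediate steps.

At σ = 0.5637 the Black–Scholes value reproduces the quote:
σ√T = 0.5637·√2.3598 = 0.865936
d₁ = (ln(S/K) + (r+σ²/2)T) / (σ√T) = (ln(206.74/267.05) + (0.0476+0.5637²/2)·2.3598) / 0.865936 = (-0.255974 + 0.487249) / 0.865936 = 0.267081
d₂ = d₁ − σ√T = 0.267081 − 0.865936 = -0.598855
e^{−rT} = 0.893752
N(−d₁) = 0.394703,  N(−d₂) = 0.725365
V = K·e^{−rT}·N(−d₂) − S·N(−d₁) = 173.127676 − 81.600992 = 91.526683 (equal to the quote); since ∂V/∂σ > 0 for all σ, the implied volatility is unique

sigma = 0.5637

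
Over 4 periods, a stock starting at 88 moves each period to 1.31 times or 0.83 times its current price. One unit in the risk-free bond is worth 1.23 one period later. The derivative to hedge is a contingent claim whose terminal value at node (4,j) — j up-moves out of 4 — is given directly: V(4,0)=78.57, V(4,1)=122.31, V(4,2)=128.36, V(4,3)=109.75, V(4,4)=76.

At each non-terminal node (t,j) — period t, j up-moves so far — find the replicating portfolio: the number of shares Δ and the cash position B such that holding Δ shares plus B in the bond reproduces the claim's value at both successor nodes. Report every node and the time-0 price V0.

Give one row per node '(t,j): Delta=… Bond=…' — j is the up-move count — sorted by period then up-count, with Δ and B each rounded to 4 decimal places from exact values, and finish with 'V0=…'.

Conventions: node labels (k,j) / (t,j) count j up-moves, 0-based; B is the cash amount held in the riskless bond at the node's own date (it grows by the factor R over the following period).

(0,0): Delta=-0.3228 Bond=70.2572
(1,0): Delta=-0.1891 Bond=76.6506
(1,1): Delta=-0.3397 Bond=88.3695
(2,0): Delta=0.3445 Bond=61.9317
(2,1): Delta=-0.2567 Bond=100.7499
(2,2): Delta=-0.3502 Bond=110.2834
(3,0): Delta=1.8110 Bond=2.3872
(3,1): Delta=0.1587 Bond=90.9338
(3,2): Delta=-0.3093 Bond=130.5202
(3,3): Delta=-0.3554 Bond=136.6743
V0=41.8538

No-arbitrage ⇒ martingale measure with p* = (R−d)/(u−d) = 0.8333.
At maturity the claim pays: V(4,0)=78.5700, V(4,1)=122.3100, V(4,2)=128.3600, V(4,3)=109.7500, V(4,4)=76.0000
Node (3,0) S=50.3173: V=(p*·122.3100+(1−p*)·78.5700)/1.23=93.5122; Δ=(122.3100−78.5700)/(65.9156−41.7633)=1.8110; B=V−Δ·S=2.3872
Node (3,1) S=79.4164: V=(p*·128.3600+(1−p*)·122.3100)/1.23=103.5379; Δ=(128.3600−122.3100)/(104.0355−65.9156)=0.1587; B=V−Δ·S=90.9338
Node (3,2) S=125.3439: V=(p*·109.7500+(1−p*)·128.3600)/1.23=91.7493; Δ=(109.7500−128.3600)/(164.2006−104.0355)=-0.3093; B=V−Δ·S=130.5202
Node (3,3) S=197.8320: V=(p*·76.0000+(1−p*)·109.7500)/1.23=66.3618; Δ=(76.0000−109.7500)/(259.1599−164.2006)=-0.3554; B=V−Δ·S=136.6743
Node (2,0) S=60.6232: V=(p*·103.5379+(1−p*)·93.5122)/1.23=82.8187; Δ=(103.5379−93.5122)/(79.4164−50.3173)=0.3445; B=V−Δ·S=61.9317
Node (2,1) S=95.6824: V=(p*·91.7493+(1−p*)·103.5379)/1.23=76.1903; Δ=(91.7493−103.5379)/(125.3439−79.4164)=-0.2567; B=V−Δ·S=100.7499
Node (2,2) S=151.0168: V=(p*·66.3618+(1−p*)·91.7493)/1.23=57.3927; Δ=(66.3618−91.7493)/(197.8320−125.3439)=-0.3502; B=V−Δ·S=110.2834
Node (1,0) S=73.0400: V=(p*·76.1903+(1−p*)·82.8187)/1.23=62.8415; Δ=(76.1903−82.8187)/(95.6824−60.6232)=-0.1891; B=V−Δ·S=76.6506
Node (1,1) S=115.2800: V=(p*·57.3927+(1−p*)·76.1903)/1.23=49.2078; Δ=(57.3927−76.1903)/(151.0168−95.6824)=-0.3397; B=V−Δ·S=88.3695
Node (0,0) S=88.0000: V=(p*·49.2078+(1−p*)·62.8415)/1.23=41.8538; Δ=(49.2078−62.8415)/(115.2800−73.0400)=-0.3228; B=V−Δ·S=70.2572
Check: Δ(0,0)·S0 + B(0,0) = 41.8538 = V0.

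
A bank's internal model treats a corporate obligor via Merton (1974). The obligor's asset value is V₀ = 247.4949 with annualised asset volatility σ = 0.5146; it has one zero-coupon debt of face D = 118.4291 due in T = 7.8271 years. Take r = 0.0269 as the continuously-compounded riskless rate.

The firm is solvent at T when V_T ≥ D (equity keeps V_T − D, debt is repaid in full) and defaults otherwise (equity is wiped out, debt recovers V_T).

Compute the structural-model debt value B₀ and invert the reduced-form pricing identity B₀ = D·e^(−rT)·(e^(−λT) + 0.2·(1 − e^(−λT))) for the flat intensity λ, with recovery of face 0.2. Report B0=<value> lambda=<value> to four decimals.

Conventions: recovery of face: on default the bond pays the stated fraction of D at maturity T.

B0=66.4269 lambda=0.0620

With assets at 247.4949 and a single debt payment of 118.4291 at 7.8271 years:
d₁ = [ln(V₀/D) + (r + σ²/2)T] / (σ√T)
   = [ln(247.4949/118.4291) + (0.0269 + 0.5·0.5146²)·7.8271] / (0.5146·√7.8271)
   = [0.737076 + 1.246909] / 1.439694 = 1.378059
d₂ = d₁ − σ√T = 1.378059 − 1.439694 = -0.061635
N(d₁) = 0.915908,  N(d₂) = 0.475427,  e^(−rT) = 0.810139
E₀ = V₀·N(d₁) − D·e^(−rT)·N(d₂)
   = 247.4949·0.915908 − 118.4291·0.810139·0.475427 = 181.068049
B₀ = V₀ − E₀ = 247.4949 − 181.068049 = 66.426851
e^(−λT) = (B₀·e^(rT)/D − 0.2)/(1 − 0.2) = (66.4269·1.234356/118.4291 − 0.2)/0.8 = 0.61543775
λ = −ln(0.61543775)/7.8271 = 0.062018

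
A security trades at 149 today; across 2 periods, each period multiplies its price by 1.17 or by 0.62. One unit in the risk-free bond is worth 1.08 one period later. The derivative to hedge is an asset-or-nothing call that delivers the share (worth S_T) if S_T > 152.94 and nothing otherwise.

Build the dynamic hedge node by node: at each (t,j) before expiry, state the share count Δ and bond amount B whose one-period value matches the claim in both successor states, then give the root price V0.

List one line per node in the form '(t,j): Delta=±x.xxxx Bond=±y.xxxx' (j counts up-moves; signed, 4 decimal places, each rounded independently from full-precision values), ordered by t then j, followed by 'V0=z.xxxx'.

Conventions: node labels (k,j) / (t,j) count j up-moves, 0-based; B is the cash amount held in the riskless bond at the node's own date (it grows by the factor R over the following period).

Risk-neutral probability p* = (R−d)/(u−d) = (1.08−0.62)/(1.17−0.62) = 0.8364.
Terminal payoffs: V(2,0)=0.0000, V(2,1)=0.0000, V(2,2)=203.9661
Node (1,0) S=92.3800: V=(p*·0.0000+(1−p*)·0.0000)/1.08=0.0000; Δ=(0.0000−0.0000)/(108.0846−57.2756)=0.0000; B=V−Δ·S=0.0000
Node (1,1) S=174.3300: V=(p*·203.9661+(1−p*)·0.0000)/1.08=157.9535; Δ=(203.9661−0.0000)/(203.9661−108.0846)=2.1273; B=V−Δ·S=-212.8939
Node (0,0) S=149.0000: V=(p*·157.9535+(1−p*)·0.0000)/1.08=122.3209; Δ=(157.9535−0.0000)/(174.3300−92.3800)=1.9274; B=V−Δ·S=-164.8673
Verification: the root portfolio costs Δ(0,0)·S0 + B(0,0) = 122.3209, matching V0.

(0,0): Delta=1.9274 Bond=-164.8673
(1,0): Delta=0.0000 Bond=0.0000
(1,1): Delta=2.1273 Bond=-212.8939
V0=122.3209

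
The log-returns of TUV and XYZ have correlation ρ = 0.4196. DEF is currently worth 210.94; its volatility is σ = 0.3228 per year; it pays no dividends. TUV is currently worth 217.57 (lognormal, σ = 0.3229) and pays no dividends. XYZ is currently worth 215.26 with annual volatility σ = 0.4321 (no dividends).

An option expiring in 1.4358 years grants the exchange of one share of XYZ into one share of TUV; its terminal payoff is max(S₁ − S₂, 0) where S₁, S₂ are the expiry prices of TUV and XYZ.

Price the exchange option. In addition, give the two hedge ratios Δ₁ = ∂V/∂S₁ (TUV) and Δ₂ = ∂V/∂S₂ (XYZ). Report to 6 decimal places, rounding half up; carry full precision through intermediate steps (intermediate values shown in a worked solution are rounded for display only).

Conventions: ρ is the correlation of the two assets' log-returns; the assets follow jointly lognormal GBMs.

exchange price = 43.859523
Δ1 = 0.606879
Δ2 = -0.409641

σ_eff = √(σ₁² + σ₂² − 2ρσ₁σ₂) = √(0.3229² + 0.4321² − 2·0.4196·0.3229·0.4321) = 0.416996
d₁ = (ln(S₁/S₂) + (q₂ − q₁ + σ_eff²/2)T) / (σ_eff√T) = (ln(217.57/215.26) + (0.0 − 0.0 + 0.086943)·1.4358) / 0.499664 = 0.271195
d₂ = d₁ − σ_eff√T = 0.271195 − 0.499664 = -0.228470
N(d₁) = 0.606879,  N(d₂) = 0.409641
V = S₁·e^{−q₁T}·N(d₁) − S₂·e^{−q₂T}·N(d₂) = 132.038738 − 88.179214 = 43.859523
Key observation: pricing in XYZ-units makes this a unit-strike call on the ratio S₁/S₂ — the risk-free rate cancels and cannot affect the value.
Δ₁ = e^{−q₁T}·N(d₁) = 0.606879;  Δ₂ = −e^{−q₂T}·N(d₂) = -0.409641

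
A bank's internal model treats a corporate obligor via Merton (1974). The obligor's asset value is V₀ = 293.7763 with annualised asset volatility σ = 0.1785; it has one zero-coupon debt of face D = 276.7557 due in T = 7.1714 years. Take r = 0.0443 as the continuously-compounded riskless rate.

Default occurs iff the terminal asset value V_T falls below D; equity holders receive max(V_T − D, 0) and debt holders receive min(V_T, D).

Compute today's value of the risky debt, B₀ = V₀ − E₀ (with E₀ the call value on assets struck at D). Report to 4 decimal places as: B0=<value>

Apply the equity-as-call identities (strike 276.7557, horizon 7.1714 years):
d₁ = [ln(V₀/D) + (r + σ²/2)T] / (σ√T)
   = [ln(293.7763/276.7557) + (0.0443 + 0.5·0.1785²)·7.1714] / (0.1785·√7.1714)
   = [0.059683 + 0.431941] / 0.478014 = 1.028475
d₂ = d₁ − σ√T = 1.028475 − 0.478014 = 0.550461
N(d₁) = 0.848137,  N(d₂) = 0.708999,  e^(−rT) = 0.727826
E₀ = V₀·N(d₁) − D·e^(−rT)·N(d₂)
   = 293.7763·0.848137 − 276.7557·0.727826·0.708999 = 106.348875
B₀ = V₀ − E₀ = 293.7763 − 106.348875 = 187.427425

B0=187.4274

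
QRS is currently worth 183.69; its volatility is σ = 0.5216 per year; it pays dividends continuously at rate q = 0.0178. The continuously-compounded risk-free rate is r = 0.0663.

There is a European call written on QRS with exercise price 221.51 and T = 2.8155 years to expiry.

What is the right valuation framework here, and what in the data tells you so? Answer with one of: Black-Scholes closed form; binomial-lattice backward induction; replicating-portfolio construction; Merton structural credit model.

framework: Black-Scholes closed form

Key observation: everything needed for the exact continuous-time valuation of the European call on QRS (strike 221.51) is given, and no feature rules the closed form out.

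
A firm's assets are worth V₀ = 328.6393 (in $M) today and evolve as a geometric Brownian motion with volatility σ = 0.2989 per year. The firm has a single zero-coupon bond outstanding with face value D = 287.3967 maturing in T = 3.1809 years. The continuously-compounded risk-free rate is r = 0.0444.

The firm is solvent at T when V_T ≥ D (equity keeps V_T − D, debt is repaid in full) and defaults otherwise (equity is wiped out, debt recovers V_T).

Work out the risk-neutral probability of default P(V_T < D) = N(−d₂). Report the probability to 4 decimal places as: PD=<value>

PD=0.4013

Work the structural quantities from V₀ = 328.6393 against face 287.3967:
d₁ = [ln(V₀/D) + (r + σ²/2)T] / (σ√T)
   = [ln(328.6393/287.3967) + (0.0444 + 0.5·0.2989²)·3.1809] / (0.2989·√3.1809)
   = [0.134097 + 0.283325] / 0.533090 = 0.783023
d₂ = d₁ − σ√T = 0.783023 − 0.533090 = 0.249932
risk-neutral PD = N(−d₂) = N(-0.249932) = 0.401320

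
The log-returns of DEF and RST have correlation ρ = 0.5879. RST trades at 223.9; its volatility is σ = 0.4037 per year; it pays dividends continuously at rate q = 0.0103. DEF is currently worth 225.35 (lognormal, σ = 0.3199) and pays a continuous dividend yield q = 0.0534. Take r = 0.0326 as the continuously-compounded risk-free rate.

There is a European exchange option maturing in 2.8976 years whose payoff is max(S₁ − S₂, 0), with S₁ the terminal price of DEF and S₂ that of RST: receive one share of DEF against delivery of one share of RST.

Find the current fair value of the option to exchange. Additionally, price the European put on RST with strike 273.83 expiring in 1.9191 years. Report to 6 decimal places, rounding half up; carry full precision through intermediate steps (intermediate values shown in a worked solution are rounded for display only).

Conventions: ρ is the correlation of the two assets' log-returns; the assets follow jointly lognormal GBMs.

σ_eff = √(σ₁² + σ₂² − 2ρσ₁σ₂) = √(0.3199² + 0.4037² − 2·0.5879·0.3199·0.4037) = 0.336842
d₁ = (ln(S₁/S₂) + (q₂ − q₁ + σ_eff²/2)T) / (σ_eff√T) = (ln(225.35/223.9) + (0.0103 − 0.0534 + 0.056731)·2.8976) / 0.573384 = 0.080144
d₂ = d₁ − σ_eff√T = 0.080144 − 0.573384 = -0.493240
N(d₁) = 0.531939,  N(d₂) = 0.310921
V = S₁·e^{−q₁T}·N(d₁) − S₂·e^{−q₂T}·N(d₂) = 102.688054 − 67.568333 = 35.119721
[vanilla: RST put K=273.83]
σ√T = 0.4037·√1.9191 = 0.559252
d₁ = (ln(S/K) + (r−q+σ²/2)T) / (σ√T) = (ln(223.9/273.83) + (0.0326−0.0103+0.4037²/2)·1.9191) / 0.559252 = (-0.201308 + 0.199177) / 0.559252 = -0.003810
d₂ = d₁ − σ√T = -0.003810 − 0.559252 = -0.563062
e^{−rT} = 0.939354
e^{−qT} = 0.980427
N(−d₁) = 0.501520,  N(−d₂) = 0.713304
price = K·e^{−rT}·N(−d₂) − S·e^{−qT}·N(−d₁) = 183.478347 − 110.092481 = 73.385866

exchange price = 35.119721
price(RST put K=273.83) = 73.385866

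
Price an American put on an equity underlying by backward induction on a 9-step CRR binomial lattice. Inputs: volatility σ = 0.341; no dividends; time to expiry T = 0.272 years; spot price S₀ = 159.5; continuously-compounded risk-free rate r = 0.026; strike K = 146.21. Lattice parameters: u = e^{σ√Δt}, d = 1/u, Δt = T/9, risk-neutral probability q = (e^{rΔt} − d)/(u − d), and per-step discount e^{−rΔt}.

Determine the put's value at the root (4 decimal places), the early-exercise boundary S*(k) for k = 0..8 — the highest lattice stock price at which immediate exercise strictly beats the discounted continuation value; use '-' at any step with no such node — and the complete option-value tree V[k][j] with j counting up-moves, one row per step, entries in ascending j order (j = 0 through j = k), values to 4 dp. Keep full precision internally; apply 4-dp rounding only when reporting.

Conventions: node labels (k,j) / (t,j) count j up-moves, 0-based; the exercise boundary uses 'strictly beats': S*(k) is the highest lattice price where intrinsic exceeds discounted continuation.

price = 5.2057
boundary = - - - - - - 111.7603 118.5859 125.8284
tree:
5.2057
7.7279 2.6078
11.1770 4.1762 0.9912
15.6828 6.5391 1.7414 0.2177
21.2453 9.9601 3.0145 0.4287 0.0000
27.6511 14.6601 5.1196 0.8442 0.0000 0.0000
34.4497 20.6703 8.4732 1.6625 0.0000 0.0000 0.0000
40.8825 27.6241 13.5180 3.2739 0.0000 0.0000 0.0000 0.0000
46.9449 34.4497 20.3816 6.4473 0.0000 0.0000 0.0000 0.0000 0.0000
52.6585 40.8825 27.6241 12.6968 0.0000 0.0000 0.0000 0.0000 0.0000 0.0000

Δt=0.03022, u=1.06107, d=0.94244, q=0.49181, disc=e^(-rΔt)=0.99921
k=9 terminal: V=max(K-S,0) → 52.6585 40.8825 27.6241 12.6968 0.0000 0.0000 0.0000 0.0000 0.0000 0.0000
k=8: j=0 S=99.2651 intr=46.9449 cont=46.8301 V=46.9449[EX]; j=1 S=111.7603 intr=34.4497 cont=34.3349 V=34.4497[EX]; j=2 S=125.8284 intr=20.3816 cont=20.2668 V=20.3816[EX]; j=3 S=141.6673 intr=4.5427 cont=6.4473 V=6.4473[hold]; j=4 S=159.5000 intr=0.0000 cont=0.0000 V=0.0000[hold]; j=5 S=179.5774 intr=0.0000 cont=0.0000 V=0.0000[hold]; j=6 S=202.1822 intr=0.0000 cont=0.0000 V=0.0000[hold]; j=7 S=227.6323 intr=0.0000 cont=0.0000 V=0.0000[hold]; j=8 S=256.2860 intr=0.0000 cont=0.0000 V=0.0000[hold]  S*(8)=125.8284
k=7: j=0 S=105.3275 intr=40.8825 cont=40.7676 V=40.8825[EX]; j=1 S=118.5859 intr=27.6241 cont=27.5093 V=27.6241[EX]; j=2 S=133.5132 intr=12.6968 cont=13.5180 V=13.5180[hold]; j=3 S=150.3194 intr=0.0000 cont=3.2739 V=3.2739[hold]; j=4 S=169.2412 intr=0.0000 cont=0.0000 V=0.0000[hold]; j=5 S=190.5449 intr=0.0000 cont=0.0000 V=0.0000[hold]; j=6 S=214.5302 intr=0.0000 cont=0.0000 V=0.0000[hold]; j=7 S=241.5346 intr=0.0000 cont=0.0000 V=0.0000[hold]  S*(7)=118.5859
k=6: j=0 S=111.7603 intr=34.4497 cont=34.3349 V=34.4497[EX]; j=1 S=125.8284 intr=20.3816 cont=20.6703 V=20.6703[hold]; j=2 S=141.6673 intr=4.5427 cont=8.4732 V=8.4732[hold]; j=3 S=159.5000 intr=0.0000 cont=1.6625 V=1.6625[hold]; j=4 S=179.5774 intr=0.0000 cont=0.0000 V=0.0000[hold]; j=5 S=202.1822 intr=0.0000 cont=0.0000 V=0.0000[hold]; j=6 S=227.6323 intr=0.0000 cont=0.0000 V=0.0000[hold]  S*(6)=111.7603
k=5: j=0 S=118.5859 intr=27.6241 cont=27.6511 V=27.6511[hold]; j=1 S=133.5132 intr=12.6968 cont=14.6601 V=14.6601[hold]; j=2 S=150.3194 intr=0.0000 cont=5.1196 V=5.1196[hold]; j=3 S=169.2412 intr=0.0000 cont=0.8442 V=0.8442[hold]; j=4 S=190.5449 intr=0.0000 cont=0.0000 V=0.0000[hold]; j=5 S=214.5302 intr=0.0000 cont=0.0000 V=0.0000[hold]  S*(5)=-
k=4: j=0 S=125.8284 intr=20.3816 cont=21.2453 V=21.2453[hold]; j=1 S=141.6673 intr=4.5427 cont=9.9601 V=9.9601[hold]; j=2 S=159.5000 intr=0.0000 cont=3.0145 V=3.0145[hold]; j=3 S=179.5774 intr=0.0000 cont=0.4287 V=0.4287[hold]; j=4 S=202.1822 intr=0.0000 cont=0.0000 V=0.0000[hold]  S*(4)=-
k=3: j=0 S=133.5132 intr=12.6968 cont=15.6828 V=15.6828[hold]; j=1 S=150.3194 intr=0.0000 cont=6.5391 V=6.5391[hold]; j=2 S=169.2412 intr=0.0000 cont=1.7414 V=1.7414[hold]; j=3 S=190.5449 intr=0.0000 cont=0.2177 V=0.2177[hold]  S*(3)=-
k=2: j=0 S=141.6673 intr=4.5427 cont=11.1770 V=11.1770[hold]; j=1 S=159.5000 intr=0.0000 cont=4.1762 V=4.1762[hold]; j=2 S=179.5774 intr=0.0000 cont=0.9912 V=0.9912[hold]  S*(2)=-
k=1: j=0 S=150.3194 intr=0.0000 cont=7.7279 V=7.7279[hold]; j=1 S=169.2412 intr=0.0000 cont=2.6078 V=2.6078[hold]  S*(1)=-
k=0: j=0 S=159.5000 intr=0.0000 cont=5.2057 V=5.2057[hold]  S*(0)=-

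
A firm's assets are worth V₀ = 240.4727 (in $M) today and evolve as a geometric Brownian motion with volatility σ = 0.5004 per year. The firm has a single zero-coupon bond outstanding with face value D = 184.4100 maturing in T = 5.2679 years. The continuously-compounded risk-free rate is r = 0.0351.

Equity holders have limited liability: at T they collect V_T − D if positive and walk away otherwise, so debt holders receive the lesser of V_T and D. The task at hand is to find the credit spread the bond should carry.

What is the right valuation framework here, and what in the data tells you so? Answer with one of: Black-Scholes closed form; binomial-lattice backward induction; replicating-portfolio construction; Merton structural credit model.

framework: Merton structural credit model

Key observation: the question is about default risk generated by asset-value dynamics against a debt face of 184.4100 — the structural framework prices exactly that.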